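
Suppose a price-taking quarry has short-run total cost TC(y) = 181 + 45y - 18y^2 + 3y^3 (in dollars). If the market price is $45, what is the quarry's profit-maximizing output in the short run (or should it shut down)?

Produce at y = 4

Strip out fixed cost: VC = 45y - 18y^2 + 3y^3. Then AVC = 45 - 18y + 3y^2 and MC = 45 - 36y + 9y^2.
The AVC parabola has its vertex at y = 18/6 = 3, where AVC = 45 - 18·3 + 3·3^2 = $18.
Since P = $45 ≥ min AVC = $18, price covers variable cost and the firm should produce.
P = MC gives -36y + 9y^2 = 0, with roots 0 and 4. Take the larger (rising MC): y* = 4.
Check: AVC at y = 4 is $21 ≤ P, so revenue covers variable cost.
Profit = P·y − TC = 45·4 − 265 = -$85, a loss, but smaller than the $181 fixed cost the firm would lose by shutting down.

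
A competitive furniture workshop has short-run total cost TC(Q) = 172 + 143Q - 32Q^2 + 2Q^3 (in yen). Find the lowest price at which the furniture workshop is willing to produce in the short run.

The firm shuts down when price falls below the minimum of average variable cost. AVC = VC/Q = 143 - 32Q + 2Q^2.
dAVC/dQ = -32 + 4Q = 0 gives Q = 8. min AVC = 143 - 32·8 + 2·8^2 = 15.
For P < ¥15 the firm produces nothing.

¥15 per unit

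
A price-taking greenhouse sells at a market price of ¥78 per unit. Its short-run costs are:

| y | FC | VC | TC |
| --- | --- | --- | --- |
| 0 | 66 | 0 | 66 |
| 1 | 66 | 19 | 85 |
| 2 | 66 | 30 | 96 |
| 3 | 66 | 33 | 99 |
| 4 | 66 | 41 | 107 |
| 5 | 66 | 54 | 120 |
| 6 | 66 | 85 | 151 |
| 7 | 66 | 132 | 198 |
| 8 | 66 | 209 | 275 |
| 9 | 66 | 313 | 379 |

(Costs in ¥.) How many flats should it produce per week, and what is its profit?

Profit at each row (π = 78y − TC): y=0: -66; y=1: -7; y=2: 60; y=3: 135; y=4: 205; y=5: 270; y=6: 317; y=7: 348; y=8: 349; y=9: 323.
Profit is maximized at y = 8. AVC there is 209/8 = ¥26.12 ≤ P, so producing beats shutting down (which would give -¥66).

y = 8; profit = ¥349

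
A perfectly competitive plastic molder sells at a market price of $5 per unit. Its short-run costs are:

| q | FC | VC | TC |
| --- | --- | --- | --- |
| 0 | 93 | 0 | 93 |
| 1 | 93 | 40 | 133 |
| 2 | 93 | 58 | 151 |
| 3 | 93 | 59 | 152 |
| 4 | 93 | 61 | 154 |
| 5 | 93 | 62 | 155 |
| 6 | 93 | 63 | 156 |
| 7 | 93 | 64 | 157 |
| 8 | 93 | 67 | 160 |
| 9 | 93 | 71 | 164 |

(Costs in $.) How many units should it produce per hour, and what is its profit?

q = 0 (shut down); profit = -$93

Compute π = P·q − TC at each output: q=0: -93; q=1: -128; q=2: -141; q=3: -137; q=4: -134; q=5: -130; q=6: -126; q=7: -122; q=8: -120; q=9: -119.
Profit is highest at q = 0. Equivalently, the lowest AVC in the table is 71/9 ≈ $7.89 at q = 9, and P = $5 falls below it — price never covers variable cost, so the firm shuts down and loses only its fixed cost.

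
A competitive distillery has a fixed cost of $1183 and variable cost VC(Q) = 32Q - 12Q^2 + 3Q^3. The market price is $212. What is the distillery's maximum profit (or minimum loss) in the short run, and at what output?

AVC = 32 - 12Q + 3Q^2; min AVC = $20 at Q = 2. Since P = $212 ≥ min AVC, the firm produces.
MC = 32 - 24Q + 9Q^2. Setting P = MC and taking the root on the rising branch gives Q* = 6.
TR = 212·6 = 1272. TC = 1183 + 408 = 1591. Profit = 1272 − 1591 = -$319.
That loss of $319 beats the $1183 the firm would lose by shutting down; producing recovers $864 of fixed cost.

Profit = -$319 at Q = 6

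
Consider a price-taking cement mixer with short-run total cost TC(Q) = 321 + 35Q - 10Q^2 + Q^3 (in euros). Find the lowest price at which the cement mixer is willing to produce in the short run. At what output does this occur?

€10 per unit, at Q = 5

The shutdown price is the minimum of AVC. VC = 35Q - 10Q^2 + Q^3, so AVC = 35 - 10Q + Q^2.
dAVC/dQ = -10 + 2Q = 0 gives Q = 5. min AVC = 35 - 10·5 + 5^2 = 10.
For P < €10 the firm produces nothing.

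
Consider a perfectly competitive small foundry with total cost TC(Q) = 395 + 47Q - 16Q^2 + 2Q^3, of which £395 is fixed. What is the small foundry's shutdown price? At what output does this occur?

£15 per unit, at Q = 4

Short-run supply begins at min AVC. From VC = 47Q - 16Q^2 + 2Q^3, AVC = 47 - 16Q + 2Q^2.
dAVC/dQ = -16 + 4Q = 0 gives Q = 4. min AVC = 47 - 16·4 + 2·4^2 = 15.
The firm shuts down for any P below £15.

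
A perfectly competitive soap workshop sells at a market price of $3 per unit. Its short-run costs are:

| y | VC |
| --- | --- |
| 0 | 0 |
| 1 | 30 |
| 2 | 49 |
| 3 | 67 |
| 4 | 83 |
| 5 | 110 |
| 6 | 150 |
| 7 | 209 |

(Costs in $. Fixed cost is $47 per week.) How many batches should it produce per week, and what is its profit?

y = 0 (shut down); profit = -$47

Tabulate TR − TC: y=0: -47; y=1: -74; y=2: -90; y=3: -105; y=4: -118; y=5: -142; y=6: -179; y=7: -235.
Profit is highest at y = 0. Equivalently, the lowest AVC in the table is 83/4 ≈ $20.75 at y = 4, and P = $3 falls below it — price never covers variable cost, so the firm shuts down and loses only its fixed cost.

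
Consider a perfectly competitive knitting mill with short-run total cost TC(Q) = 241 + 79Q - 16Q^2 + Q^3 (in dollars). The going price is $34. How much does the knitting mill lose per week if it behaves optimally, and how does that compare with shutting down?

AVC = 79 - 16Q + Q^2 has its minimum $15 at Q = 8; price $34 clears that bar, so the firm operates.
MC = 79 - 32Q + 3Q^2. Setting P = MC and taking the root on the rising branch gives Q* = 9.
TR = 34·9 = 306. TC = 241 + 144 = 385. Profit = 306 − 385 = -$79.
Shutting down would mean losing the fixed cost of $241, so operating at a loss of $79 is better by $162.

Profit = -$79 at Q = 9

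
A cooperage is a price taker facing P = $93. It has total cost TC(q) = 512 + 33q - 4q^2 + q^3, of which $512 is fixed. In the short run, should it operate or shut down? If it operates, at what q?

Strip out fixed cost: VC = 33q - 4q^2 + q^3. Then AVC = 33 - 4q + q^2 and MC = 33 - 8q + 3q^2.
AVC hits its minimum where MC = AVC, at q = 2, giving min AVC = 33 - 4·2 + 2^2 = $29.
Because $93 ≥ $29, revenue can cover variable cost; the firm operates.
P = MC gives -60 - 8q + 3q^2 = 0, with roots -10/3 and 6. Take the larger (rising MC): q* = 6.
Check: AVC at q = 6 is $45 ≤ P, so revenue covers variable cost.
Profit = P·q − TC = 93·6 − 782 = -$224, a loss, but smaller than the $512 fixed cost the firm would lose by shutting down.

Produce at q = 6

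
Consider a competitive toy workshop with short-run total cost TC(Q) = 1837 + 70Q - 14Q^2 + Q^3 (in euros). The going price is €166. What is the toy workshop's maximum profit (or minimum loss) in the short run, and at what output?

Profit = -€397 at Q = 12

AVC = 70 - 14Q + Q^2; min AVC = €21 at Q = 7. Since P = €166 ≥ min AVC, the firm produces.
With MC = 70 - 28Q + 3Q^2, P = MC on the upward-sloping part at Q* = 12.
TR = 166·12 = 1992. TC = 1837 + 552 = 2389. Profit = 1992 − 2389 = -€397.
By producing, the firm covers all variable cost plus €1440 of fixed cost; shutting down would lose the full €1837.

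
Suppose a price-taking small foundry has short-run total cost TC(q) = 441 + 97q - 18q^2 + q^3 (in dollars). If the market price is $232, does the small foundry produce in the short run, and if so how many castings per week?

Produce at q = 15

Strip out fixed cost: VC = 97q - 18q^2 + q^3. Then AVC = 97 - 18q + q^2 and MC = 97 - 36q + 3q^2.
AVC is minimized where dAVC/dq = -18 + 2q = 0, at q = 9; min AVC = 97 - 18·9 + 9^2 = $16.
Because $232 ≥ $16, revenue can cover variable cost; the firm operates.
Solving P = MC: -135 - 36q + 3q^2 = 0 ⇒ q = -3 or 15. On the upward-sloping branch, q* = 15.
Check: AVC at q = 15 is $52 ≤ P, so revenue covers variable cost.
Profit = P·q − TC = 232·15 − 1221 = $2259.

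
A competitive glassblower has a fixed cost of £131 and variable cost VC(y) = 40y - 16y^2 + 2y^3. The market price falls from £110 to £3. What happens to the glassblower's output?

Output falls from 7 to 0 (the firm shuts down)

MC = 40 - 32y + 6y^2; the shutdown threshold is min AVC = £8 (at y = 4).
At P = £110 ≥ min AVC, set P = MC on the rising branch: y = 7.
At P = £3 < min AVC = £8, price no longer covers variable cost at any output, so the firm shuts down: y = 0.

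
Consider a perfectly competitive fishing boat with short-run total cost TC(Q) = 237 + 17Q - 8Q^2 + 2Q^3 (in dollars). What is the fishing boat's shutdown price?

$9 per unit

The shutdown price is the minimum of AVC. VC = 17Q - 8Q^2 + 2Q^3, so AVC = 17 - 8Q + 2Q^2.
dAVC/dQ = -8 + 4Q = 0 gives Q = 2. min AVC = 17 - 8·2 + 2·2^2 = 9.
So the shutdown price is $9.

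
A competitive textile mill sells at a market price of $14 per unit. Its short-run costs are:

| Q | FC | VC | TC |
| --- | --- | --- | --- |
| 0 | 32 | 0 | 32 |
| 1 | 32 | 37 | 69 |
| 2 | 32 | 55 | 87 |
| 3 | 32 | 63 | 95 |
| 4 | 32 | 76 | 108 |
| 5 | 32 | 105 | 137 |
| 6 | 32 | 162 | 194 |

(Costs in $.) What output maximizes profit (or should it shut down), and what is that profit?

Q = 0 (shut down); profit = -$32

Profit at each row (π = 14Q − TC): Q=0: -32; Q=1: -55; Q=2: -59; Q=3: -53; Q=4: -52; Q=5: -67; Q=6: -110.
Profit is highest at Q = 0. Equivalently, the lowest AVC in the table is 76/4 ≈ $19 at Q = 4, and P = $14 falls below it — price never covers variable cost, so the firm shuts down and loses only its fixed cost.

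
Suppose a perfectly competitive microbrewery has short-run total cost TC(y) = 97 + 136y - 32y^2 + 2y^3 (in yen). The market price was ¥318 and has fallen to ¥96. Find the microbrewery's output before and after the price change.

Output falls from 13 to 10

MC = 136 - 64y + 6y^2; the shutdown threshold is min AVC = ¥8 (at y = 8).
At P = ¥318 ≥ min AVC, set P = MC on the rising branch: y = 13.
At P = ¥96 ≥ min AVC, set P = MC: y = 10. The firm stays open but cuts output.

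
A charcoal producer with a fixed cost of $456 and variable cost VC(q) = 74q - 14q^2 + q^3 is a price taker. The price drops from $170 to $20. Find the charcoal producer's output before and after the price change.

Output falls from 12 to 0 (the firm shuts down)

AVC = 74 - 14q + q^2, minimized at q = 7 where min AVC = $25. MC = 74 - 28q + 3q^2.
With P = $170 above the shutdown price, P = MC gives q = 12.
At P = $20 < min AVC = $25, price no longer covers variable cost at any output, so the firm shuts down: q = 0.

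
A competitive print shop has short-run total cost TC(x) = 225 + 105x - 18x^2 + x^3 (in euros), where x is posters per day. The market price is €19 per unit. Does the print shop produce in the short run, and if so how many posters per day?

Shut down

From TC, MC = TC'(x) = 105 - 36x + 3x^2 and AVC = VC/x = 105 - 18x + x^2.
The AVC parabola has its vertex at x = 18/2 = 9, where AVC = 105 - 18·9 + 9^2 = €24.
Since P = €19 < min AVC = €24, price fails to cover variable cost at any output.
Best response: produce nothing and absorb the €225 fixed cost.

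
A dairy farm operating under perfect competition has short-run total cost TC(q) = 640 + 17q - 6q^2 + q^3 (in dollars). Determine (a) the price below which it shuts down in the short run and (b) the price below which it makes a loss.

Shutdown price = $8; break-even price = $113

AVC = 17 - 6q + q^2; minimized at q = 3, giving min AVC = $8. That is the shutdown price.
ATC = 640/q + 17 - 6q + q^2. Setting dATC/dq = −640/q^2 − 6 + 2q = 0 gives q = 8 (since 2·8^3 − 6·8^2 = 640).
min ATC = 640/8 + 17 − 6·8 + 8^2 = $113. That is the break-even price.
For $8 ≤ P < $113 the firm produces at a loss; below $8 it shuts down.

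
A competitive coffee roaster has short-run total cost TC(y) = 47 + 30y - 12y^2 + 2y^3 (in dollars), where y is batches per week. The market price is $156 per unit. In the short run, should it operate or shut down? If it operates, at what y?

From TC, MC = TC'(y) = 30 - 24y + 6y^2 and AVC = VC/y = 30 - 12y + 2y^2.
The AVC parabola has its vertex at y = 12/4 = 3, where AVC = 30 - 12·3 + 2·3^2 = $12.
P = $156 exceeds min AVC = $12, so the firm stays open.
P = MC gives -126 - 24y + 6y^2 = 0, with roots -3 and 7. Take the larger (rising MC): y* = 7.
Check: AVC at y = 7 is $44 ≤ P, so revenue covers variable cost.
Profit = P·y − TC = 156·7 − 355 = $737.

Produce at y = 7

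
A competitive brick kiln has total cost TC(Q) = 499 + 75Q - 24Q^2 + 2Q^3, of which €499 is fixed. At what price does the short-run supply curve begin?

Short-run supply begins at min AVC. From VC = 75Q - 24Q^2 + 2Q^3, AVC = 75 - 24Q + 2Q^2.
dAVC/dQ = -24 + 4Q = 0 gives Q = 6. min AVC = 75 - 24·6 + 2·6^2 = 3.
For P < €3 the firm produces nothing.

€3 per unit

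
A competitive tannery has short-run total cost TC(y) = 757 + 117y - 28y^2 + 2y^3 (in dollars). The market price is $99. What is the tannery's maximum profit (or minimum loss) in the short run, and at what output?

Profit = -$109 at y = 9

AVC = 117 - 28y + 2y^2 has its minimum $19 at y = 7; price $99 clears that bar, so the firm operates.
With MC = 117 - 56y + 6y^2, P = MC on the upward-sloping part at y* = 9.
TR = 99·9 = 891. TC = 757 + 243 = 1000. Profit = 891 − 1000 = -$109.
That loss of $109 beats the $757 the firm would lose by shutting down; producing recovers $648 of fixed cost.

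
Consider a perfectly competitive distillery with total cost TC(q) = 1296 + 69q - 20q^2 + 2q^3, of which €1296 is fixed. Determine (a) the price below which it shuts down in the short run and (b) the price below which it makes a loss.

Shutdown price = €19; break-even price = €195

AVC = 69 - 20q + 2q^2; minimized at q = 5, giving min AVC = €19. That is the shutdown price.
ATC = 1296/q + 69 - 20q + 2q^2. Setting dATC/dq = −1296/q^2 − 20 + 4q = 0 gives q = 9 (since 4·9^3 − 20·9^2 = 1296).
min ATC = 1296/9 + 69 − 20·9 + 2·9^2 = €195. That is the break-even price.
Between these two prices the firm operates at a loss; above €195 it earns a profit.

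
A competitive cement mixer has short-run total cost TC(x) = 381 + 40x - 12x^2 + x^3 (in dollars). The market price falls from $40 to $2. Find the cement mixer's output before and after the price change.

AVC = 40 - 12x + x^2, minimized at x = 6 where min AVC = $4. MC = 40 - 24x + 3x^2.
At P = $40 ≥ min AVC, set P = MC on the rising branch: x = 8.
At P = $2 < min AVC = $4, price no longer covers variable cost at any output, so the firm shuts down: x = 0.

Output falls from 8 to 0 (the firm shuts down)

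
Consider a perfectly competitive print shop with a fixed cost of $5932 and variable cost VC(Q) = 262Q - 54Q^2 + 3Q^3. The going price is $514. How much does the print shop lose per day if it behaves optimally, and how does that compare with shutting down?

Profit = -$52 at Q = 14

AVC = 262 - 54Q + 3Q^2 has its minimum $19 at Q = 9; price $514 clears that bar, so the firm operates.
MC = 262 - 108Q + 9Q^2. Setting P = MC and taking the root on the rising branch gives Q* = 14.
TR = 514·14 = 7196. TC = 5932 + 1316 = 7248. Profit = 7196 − 7248 = -$52.
Shutting down would mean losing the fixed cost of $5932, so operating at a loss of $52 is better by $5880.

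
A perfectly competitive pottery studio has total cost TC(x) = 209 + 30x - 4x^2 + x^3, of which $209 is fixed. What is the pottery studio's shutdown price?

Short-run supply begins at min AVC. From VC = 30x - 4x^2 + x^3, AVC = 30 - 4x + x^2.
dAVC/dx = -4 + 2x = 0 gives x = 2. min AVC = 30 - 4·2 + 2^2 = 26.
The firm shuts down for any P below $26.

$26 per unit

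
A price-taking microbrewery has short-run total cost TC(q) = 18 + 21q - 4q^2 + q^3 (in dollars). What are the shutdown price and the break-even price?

Shutdown price = $17; break-even price = $24

Shutdown price = min AVC. AVC = 21 - 4q + q^2, with vertex at q = 2 and minimum $17.
ATC = 18/q + 21 - 4q + q^2. Setting dATC/dq = −18/q^2 − 4 + 2q = 0 gives q = 3 (since 2·3^3 − 4·3^2 = 18).
min ATC = 18/3 + 21 − 4·3 + 3^2 = $24. That is the break-even price.
For $17 ≤ P < $24 the firm produces at a loss; below $17 it shuts down.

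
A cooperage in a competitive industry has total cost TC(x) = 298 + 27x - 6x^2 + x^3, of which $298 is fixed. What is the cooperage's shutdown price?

Short-run supply begins at min AVC. From VC = 27x - 6x^2 + x^3, AVC = 27 - 6x + x^2.
At the minimum of AVC, MC = AVC. MC = 27 - 12x + 3x^2; setting MC = AVC gives 2x^2 - 6x = 0, so x = 3. min AVC = 18.
So the shutdown price is $18.

$18 per unit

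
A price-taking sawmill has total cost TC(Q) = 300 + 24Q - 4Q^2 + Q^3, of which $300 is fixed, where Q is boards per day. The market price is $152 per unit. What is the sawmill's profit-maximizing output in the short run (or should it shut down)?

Produce at Q = 8

Variable cost is VC = 24Q - 4Q^2 + Q^3, so AVC = VC/Q = 24 - 4Q + Q^2 and MC = dTC/dQ = 24 - 8Q + 3Q^2.
The AVC parabola has its vertex at Q = 4/2 = 2, where AVC = 24 - 4·2 + 2^2 = $20.
Since P = $152 ≥ min AVC = $20, price covers variable cost and the firm should produce.
Solving P = MC: -128 - 8Q + 3Q^2 = 0 ⇒ Q = -16/3 or 8. On the upward-sloping branch, Q* = 8.
Check: AVC at Q = 8 is $56 ≤ P, so revenue covers variable cost.
Profit = P·Q − TC = 152·8 − 748 = $468.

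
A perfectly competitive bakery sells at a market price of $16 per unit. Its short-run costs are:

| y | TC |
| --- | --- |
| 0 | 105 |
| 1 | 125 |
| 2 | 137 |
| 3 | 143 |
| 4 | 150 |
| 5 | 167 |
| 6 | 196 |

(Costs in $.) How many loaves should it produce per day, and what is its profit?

Profit at each row (π = 16y − TC): y=0: -105; y=1: -109; y=2: -105; y=3: -95; y=4: -86; y=5: -87; y=6: -100.
Profit is maximized at y = 4. AVC there is 45/4 = $11.25 ≤ P, so producing beats shutting down (which would give -$105).

y = 4; profit = -$86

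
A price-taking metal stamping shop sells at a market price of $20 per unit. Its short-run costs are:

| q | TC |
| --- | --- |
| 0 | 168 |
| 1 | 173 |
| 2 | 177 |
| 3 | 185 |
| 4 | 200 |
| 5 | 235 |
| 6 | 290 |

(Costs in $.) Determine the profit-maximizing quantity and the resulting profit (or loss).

q = 4; profit = -$120

Tabulate TR − TC: q=0: -168; q=1: -153; q=2: -137; q=3: -125; q=4: -120; q=5: -135; q=6: -170.
Profit is maximized at q = 4. AVC there is 32/4 = $8 ≤ P, so producing beats shutting down (which would give -$168).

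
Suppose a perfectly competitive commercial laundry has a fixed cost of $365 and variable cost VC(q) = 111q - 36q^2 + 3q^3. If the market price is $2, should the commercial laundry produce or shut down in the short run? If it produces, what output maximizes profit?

Strip out fixed cost: VC = 111q - 36q^2 + 3q^3. Then AVC = 111 - 36q + 3q^2 and MC = 111 - 72q + 9q^2.
AVC is minimized where dAVC/dq = -36 + 6q = 0, at q = 6; min AVC = 111 - 36·6 + 3·6^2 = $3.
P = $2 lies below min AVC = $3; no output level covers variable cost.
Shutting down limits the loss to fixed cost, $365.

Shut down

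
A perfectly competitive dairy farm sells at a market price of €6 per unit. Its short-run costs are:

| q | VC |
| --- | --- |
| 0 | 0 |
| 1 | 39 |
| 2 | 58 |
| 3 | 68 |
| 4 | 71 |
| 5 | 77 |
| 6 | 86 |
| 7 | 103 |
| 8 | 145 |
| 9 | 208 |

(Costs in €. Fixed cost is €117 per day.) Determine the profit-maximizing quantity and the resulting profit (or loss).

q = 0 (shut down); profit = -€117

Compute π = P·q − TC at each output: q=0: -117; q=1: -150; q=2: -163; q=3: -167; q=4: -164; q=5: -164; q=6: -167; q=7: -178; q=8: -214; q=9: -271.
Profit is highest at q = 0. Equivalently, the lowest AVC in the table is 86/6 ≈ €14.33 at q = 6, and P = €6 falls below it — price never covers variable cost, so the firm shuts down and loses only its fixed cost.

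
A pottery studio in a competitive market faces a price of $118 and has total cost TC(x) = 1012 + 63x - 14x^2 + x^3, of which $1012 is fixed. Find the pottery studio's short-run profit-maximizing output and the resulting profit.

Profit = -$44 at x = 11

AVC = 63 - 14x + x^2; min AVC = $14 at x = 7. Since P = $118 ≥ min AVC, the firm produces.
With MC = 63 - 28x + 3x^2, P = MC on the upward-sloping part at x* = 11.
TR = 118·11 = 1298. TC = 1012 + 330 = 1342. Profit = 1298 − 1342 = -$44.
By producing, the firm covers all variable cost plus $968 of fixed cost; shutting down would lose the full $1012.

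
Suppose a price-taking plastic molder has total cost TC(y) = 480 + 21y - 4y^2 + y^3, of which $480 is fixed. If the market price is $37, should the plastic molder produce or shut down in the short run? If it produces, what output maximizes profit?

From TC, MC = TC'(y) = 21 - 8y + 3y^2 and AVC = VC/y = 21 - 4y + y^2.
AVC hits its minimum where MC = AVC, at y = 2, giving min AVC = 21 - 4·2 + 2^2 = $17.
Since P = $37 ≥ min AVC = $17, price covers variable cost and the firm should produce.
Set P = MC: 37 = 21 - 8y + 3y^2 → -16 - 8y + 3y^2 = 0. The roots are y = -4/3 and y = 4; the profit-maximizing output is on the rising part of MC, so y* = 4.
Check: AVC at y = 4 is $21 ≤ P, so revenue covers variable cost.
Profit = P·y − TC = 37·4 − 564 = -$416, a loss, but smaller than the $480 fixed cost the firm would lose by shutting down.

Produce at y = 4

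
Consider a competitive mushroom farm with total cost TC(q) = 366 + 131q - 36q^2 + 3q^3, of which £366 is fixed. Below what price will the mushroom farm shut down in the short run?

£23 per unit

Short-run supply begins at min AVC. From VC = 131q - 36q^2 + 3q^3, AVC = 131 - 36q + 3q^2.
At the minimum of AVC, MC = AVC. MC = 131 - 72q + 9q^2; setting MC = AVC gives 6q^2 - 36q = 0, so q = 6. min AVC = 23.
For P < £23 the firm produces nothing.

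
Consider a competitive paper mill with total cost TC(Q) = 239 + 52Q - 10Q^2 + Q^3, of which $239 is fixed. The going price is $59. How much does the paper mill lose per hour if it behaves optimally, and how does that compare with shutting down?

Profit = -$43 at Q = 7

AVC = 52 - 10Q + Q^2 has its minimum $27 at Q = 5; price $59 clears that bar, so the firm operates.
MC = 52 - 20Q + 3Q^2. Setting P = MC and taking the root on the rising branch gives Q* = 7.
TR = 59·7 = 413. TC = 239 + 217 = 456. Profit = 413 − 456 = -$43.
By producing, the firm covers all variable cost plus $196 of fixed cost; shutting down would lose the full $239.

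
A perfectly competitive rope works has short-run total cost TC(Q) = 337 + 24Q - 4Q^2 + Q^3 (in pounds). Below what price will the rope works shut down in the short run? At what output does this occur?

£20 per unit, at Q = 2

The shutdown price is the minimum of AVC. VC = 24Q - 4Q^2 + Q^3, so AVC = 24 - 4Q + Q^2.
At the minimum of AVC, MC = AVC. MC = 24 - 8Q + 3Q^2; setting MC = AVC gives 2Q^2 - 4Q = 0, so Q = 2. min AVC = 20.
The firm shuts down for any P below £20.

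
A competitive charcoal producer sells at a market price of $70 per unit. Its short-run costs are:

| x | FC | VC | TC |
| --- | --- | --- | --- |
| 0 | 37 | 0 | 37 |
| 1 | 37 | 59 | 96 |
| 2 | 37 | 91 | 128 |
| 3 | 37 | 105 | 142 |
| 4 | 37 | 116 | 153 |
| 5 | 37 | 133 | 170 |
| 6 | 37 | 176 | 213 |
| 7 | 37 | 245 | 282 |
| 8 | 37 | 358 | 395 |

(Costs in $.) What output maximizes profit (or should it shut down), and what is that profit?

Tabulate TR − TC: x=0: -37; x=1: -26; x=2: 12; x=3: 68; x=4: 127; x=5: 180; x=6: 207; x=7: 208; x=8: 165.
Profit is maximized at x = 7. AVC there is 245/7 = $35 ≤ P, so producing beats shutting down (which would give -$37).

x = 7; profit = $208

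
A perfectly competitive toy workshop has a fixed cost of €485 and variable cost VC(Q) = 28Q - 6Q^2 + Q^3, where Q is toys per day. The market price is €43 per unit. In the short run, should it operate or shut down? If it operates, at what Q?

From TC, MC = TC'(Q) = 28 - 12Q + 3Q^2 and AVC = VC/Q = 28 - 6Q + Q^2.
AVC hits its minimum where MC = AVC, at Q = 3, giving min AVC = 28 - 6·3 + 3^2 = €19.
P = €43 exceeds min AVC = €19, so the firm stays open.
Set P = MC: 43 = 28 - 12Q + 3Q^2 → -15 - 12Q + 3Q^2 = 0. The roots are Q = -1 and Q = 5; the profit-maximizing output is on the rising part of MC, so Q* = 5.
Check: AVC at Q = 5 is €23 ≤ P, so revenue covers variable cost.
Profit = P·Q − TC = 43·5 − 600 = -€385, a loss, but smaller than the €485 fixed cost the firm would lose by shutting down.

Produce at Q = 5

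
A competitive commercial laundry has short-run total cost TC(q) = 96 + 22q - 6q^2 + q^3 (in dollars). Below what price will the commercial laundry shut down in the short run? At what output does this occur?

The shutdown price is the minimum of AVC. VC = 22q - 6q^2 + q^3, so AVC = 22 - 6q + q^2.
At the minimum of AVC, MC = AVC. MC = 22 - 12q + 3q^2; setting MC = AVC gives 2q^2 - 6q = 0, so q = 3. min AVC = 13.
For P < $13 the firm produces nothing.

$13 per unit, at q = 3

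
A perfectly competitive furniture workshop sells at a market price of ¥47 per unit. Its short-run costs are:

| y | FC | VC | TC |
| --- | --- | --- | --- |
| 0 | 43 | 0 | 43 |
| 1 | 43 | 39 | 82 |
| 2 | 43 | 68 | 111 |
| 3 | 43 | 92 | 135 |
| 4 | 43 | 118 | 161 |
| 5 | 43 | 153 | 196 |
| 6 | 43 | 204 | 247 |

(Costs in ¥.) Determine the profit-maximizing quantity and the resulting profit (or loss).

y = 5; profit = ¥39

Profit at each row (π = 47y − TC): y=0: -43; y=1: -35; y=2: -17; y=3: 6; y=4: 27; y=5: 39; y=6: 35.
Profit is maximized at y = 5. AVC there is 153/5 = ¥30.60 ≤ P, so producing beats shutting down (which would give -¥43).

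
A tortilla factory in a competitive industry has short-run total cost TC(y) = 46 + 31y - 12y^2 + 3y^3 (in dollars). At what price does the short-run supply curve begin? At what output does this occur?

The firm shuts down when price falls below the minimum of average variable cost. AVC = VC/y = 31 - 12y + 3y^2.
At the minimum of AVC, MC = AVC. MC = 31 - 24y + 9y^2; setting MC = AVC gives 6y^2 - 12y = 0, so y = 2. min AVC = 19.
For P < $19 the firm produces nothing.

$19 per unit, at y = 2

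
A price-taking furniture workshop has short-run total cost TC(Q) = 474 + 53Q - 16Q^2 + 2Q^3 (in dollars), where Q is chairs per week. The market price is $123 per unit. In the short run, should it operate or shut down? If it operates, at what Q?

From TC, MC = TC'(Q) = 53 - 32Q + 6Q^2 and AVC = VC/Q = 53 - 16Q + 2Q^2.
AVC is minimized where dAVC/dQ = -16 + 4Q = 0, at Q = 4; min AVC = 53 - 16·4 + 2·4^2 = $21.
Since P = $123 ≥ min AVC = $21, price covers variable cost and the firm should produce.
Set P = MC: 123 = 53 - 32Q + 6Q^2 → -70 - 32Q + 6Q^2 = 0. The roots are Q = -5/3 and Q = 7; the profit-maximizing output is on the rising part of MC, so Q* = 7.
Check: AVC at Q = 7 is $39 ≤ P, so revenue covers variable cost.
Profit = P·Q − TC = 123·7 − 747 = $114.

Produce at Q = 7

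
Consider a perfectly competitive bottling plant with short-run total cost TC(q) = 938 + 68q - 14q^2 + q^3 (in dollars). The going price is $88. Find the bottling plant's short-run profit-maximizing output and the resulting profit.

Profit = -$338 at q = 10

AVC = 68 - 14q + q^2 has its minimum $19 at q = 7; price $88 clears that bar, so the firm operates.
With MC = 68 - 28q + 3q^2, P = MC on the upward-sloping part at q* = 10.
TR = 88·10 = 880. TC = 938 + 280 = 1218. Profit = 880 − 1218 = -$338.
By producing, the firm covers all variable cost plus $600 of fixed cost; shutting down would lose the full $938.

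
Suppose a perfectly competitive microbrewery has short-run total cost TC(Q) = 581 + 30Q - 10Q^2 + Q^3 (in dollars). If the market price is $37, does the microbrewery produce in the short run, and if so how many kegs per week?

Strip out fixed cost: VC = 30Q - 10Q^2 + Q^3. Then AVC = 30 - 10Q + Q^2 and MC = 30 - 20Q + 3Q^2.
AVC hits its minimum where MC = AVC, at Q = 5, giving min AVC = 30 - 10·5 + 5^2 = $5.
Since P = $37 ≥ min AVC = $5, price covers variable cost and the firm should produce.
Set P = MC: 37 = 30 - 20Q + 3Q^2 → -7 - 20Q + 3Q^2 = 0. The roots are Q = -1/3 and Q = 7; the profit-maximizing output is on the rising part of MC, so Q* = 7.
Check: AVC at Q = 7 is $9 ≤ P, so revenue covers variable cost.
Profit = P·Q − TC = 37·7 − 644 = -$385, a loss, but smaller than the $581 fixed cost the firm would lose by shutting down.

Produce at Q = 7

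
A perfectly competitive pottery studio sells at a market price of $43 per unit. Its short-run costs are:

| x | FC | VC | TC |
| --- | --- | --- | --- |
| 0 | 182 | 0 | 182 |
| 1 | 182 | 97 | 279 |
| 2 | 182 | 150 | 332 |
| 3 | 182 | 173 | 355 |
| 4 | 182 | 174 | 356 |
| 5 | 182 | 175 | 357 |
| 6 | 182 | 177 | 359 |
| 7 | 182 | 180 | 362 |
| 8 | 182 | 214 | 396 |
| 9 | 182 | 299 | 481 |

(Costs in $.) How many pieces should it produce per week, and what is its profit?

Compute π = P·x − TC at each output: x=0: -182; x=1: -236; x=2: -246; x=3: -226; x=4: -184; x=5: -142; x=6: -101; x=7: -61; x=8: -52; x=9: -94.
Profit is maximized at x = 8. AVC there is 214/8 = $26.75 ≤ P, so producing beats shutting down (which would give -$182).

x = 8; profit = -$52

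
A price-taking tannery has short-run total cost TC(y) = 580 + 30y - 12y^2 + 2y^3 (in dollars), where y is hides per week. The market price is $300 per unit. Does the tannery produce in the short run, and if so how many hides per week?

Variable cost is VC = 30y - 12y^2 + 2y^3, so AVC = VC/y = 30 - 12y + 2y^2 and MC = dTC/dy = 30 - 24y + 6y^2.
AVC is minimized where dAVC/dy = -12 + 4y = 0, at y = 3; min AVC = 30 - 12·3 + 2·3^2 = $12.
P = $300 exceeds min AVC = $12, so the firm stays open.
Solving P = MC: -270 - 24y + 6y^2 = 0 ⇒ y = -5 or 9. On the upward-sloping branch, y* = 9.
Check: AVC at y = 9 is $84 ≤ P, so revenue covers variable cost.
Profit = P·y − TC = 300·9 − 1336 = $1364.

Produce at y = 9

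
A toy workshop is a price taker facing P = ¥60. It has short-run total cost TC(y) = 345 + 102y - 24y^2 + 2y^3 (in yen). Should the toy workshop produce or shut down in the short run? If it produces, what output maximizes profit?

Produce at y = 7

Variable cost is VC = 102y - 24y^2 + 2y^3, so AVC = VC/y = 102 - 24y + 2y^2 and MC = dTC/dy = 102 - 48y + 6y^2.
AVC hits its minimum where MC = AVC, at y = 6, giving min AVC = 102 - 24·6 + 2·6^2 = ¥30.
Because ¥60 ≥ ¥30, revenue can cover variable cost; the firm operates.
Set P = MC: 60 = 102 - 48y + 6y^2 → 42 - 48y + 6y^2 = 0. The roots are y = 1 and y = 7; the profit-maximizing output is on the rising part of MC, so y* = 7.
Check: AVC at y = 7 is ¥32 ≤ P, so revenue covers variable cost.
Profit = P·y − TC = 60·7 − 569 = -¥149, a loss, but smaller than the ¥345 fixed cost the firm would lose by shutting down.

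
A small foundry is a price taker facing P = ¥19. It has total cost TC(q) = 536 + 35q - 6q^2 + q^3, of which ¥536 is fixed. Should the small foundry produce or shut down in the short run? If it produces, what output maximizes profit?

Shut down

Variable cost is VC = 35q - 6q^2 + q^3, so AVC = VC/q = 35 - 6q + q^2 and MC = dTC/dq = 35 - 12q + 3q^2.
The AVC parabola has its vertex at q = 6/2 = 3, where AVC = 35 - 6·3 + 3^2 = ¥26.
Since P = ¥19 < min AVC = ¥26, price fails to cover variable cost at any output.
The firm minimizes its loss by shutting down and losing only its fixed cost of ¥536.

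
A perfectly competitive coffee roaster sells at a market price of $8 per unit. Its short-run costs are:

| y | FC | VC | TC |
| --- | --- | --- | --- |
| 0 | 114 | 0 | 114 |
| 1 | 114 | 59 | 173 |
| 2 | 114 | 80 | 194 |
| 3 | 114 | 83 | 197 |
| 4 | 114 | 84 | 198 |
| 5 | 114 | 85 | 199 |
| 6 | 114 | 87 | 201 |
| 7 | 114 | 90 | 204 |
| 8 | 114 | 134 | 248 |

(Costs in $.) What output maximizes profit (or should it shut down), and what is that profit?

y = 0 (shut down); profit = -$114

Compute π = P·y − TC at each output: y=0: -114; y=1: -165; y=2: -178; y=3: -173; y=4: -166; y=5: -159; y=6: -153; y=7: -148; y=8: -184.
Profit is highest at y = 0. Equivalently, the lowest AVC in the table is 90/7 ≈ $12.86 at y = 7, and P = $8 falls below it — price never covers variable cost, so the firm shuts down and loses only its fixed cost.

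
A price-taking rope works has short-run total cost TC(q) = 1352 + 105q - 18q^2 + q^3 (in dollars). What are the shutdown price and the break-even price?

Shutdown price = min AVC. AVC = 105 - 18q + q^2, with vertex at q = 9 and minimum $24.
ATC = 1352/q + 105 - 18q + q^2. Setting dATC/dq = −1352/q^2 − 18 + 2q = 0 gives q = 13 (since 2·13^3 − 18·13^2 = 1352).
min ATC = 1352/13 + 105 − 18·13 + 13^2 = $144. That is the break-even price.
For $24 ≤ P < $144 the firm produces at a loss; below $24 it shuts down.

Shutdown price = $24; break-even price = $144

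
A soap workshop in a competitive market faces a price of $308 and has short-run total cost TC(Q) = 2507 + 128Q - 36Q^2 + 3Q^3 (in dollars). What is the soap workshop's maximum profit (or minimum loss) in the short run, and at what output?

Profit = -$107 at Q = 10

AVC = 128 - 36Q + 3Q^2; min AVC = $20 at Q = 6. Since P = $308 ≥ min AVC, the firm produces.
With MC = 128 - 72Q + 9Q^2, P = MC on the upward-sloping part at Q* = 10.
TR = 308·10 = 3080. TC = 2507 + 680 = 3187. Profit = 3080 − 3187 = -$107.
That loss of $107 beats the $2507 the firm would lose by shutting down; producing recovers $2400 of fixed cost.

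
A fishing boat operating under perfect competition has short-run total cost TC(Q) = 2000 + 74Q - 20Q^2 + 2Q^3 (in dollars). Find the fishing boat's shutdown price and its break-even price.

Shutdown price = min AVC. AVC = 74 - 20Q + 2Q^2, with vertex at Q = 5 and minimum $24.
ATC = 2000/Q + 74 - 20Q + 2Q^2. Setting dATC/dQ = −2000/Q^2 − 20 + 4Q = 0 gives Q = 10 (since 4·10^3 − 20·10^2 = 2000).
min ATC = 2000/10 + 74 − 20·10 + 2·10^2 = $274. That is the break-even price.
For $24 ≤ P < $274 the firm produces at a loss; below $24 it shuts down.

Shutdown price = $24; break-even price = $274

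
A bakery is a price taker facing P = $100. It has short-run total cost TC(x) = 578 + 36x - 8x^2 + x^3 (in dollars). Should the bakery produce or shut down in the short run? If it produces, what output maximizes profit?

Produce at x = 8

Variable cost is VC = 36x - 8x^2 + x^3, so AVC = VC/x = 36 - 8x + x^2 and MC = dTC/dx = 36 - 16x + 3x^2.
AVC is minimized where dAVC/dx = -8 + 2x = 0, at x = 4; min AVC = 36 - 8·4 + 4^2 = $20.
Since P = $100 ≥ min AVC = $20, price covers variable cost and the firm should produce.
P = MC gives -64 - 16x + 3x^2 = 0, with roots -8/3 and 8. Take the larger (rising MC): x* = 8.
Check: AVC at x = 8 is $36 ≤ P, so revenue covers variable cost.
Profit = P·x − TC = 100·8 − 866 = -$66, a loss, but smaller than the $578 fixed cost the firm would lose by shutting down.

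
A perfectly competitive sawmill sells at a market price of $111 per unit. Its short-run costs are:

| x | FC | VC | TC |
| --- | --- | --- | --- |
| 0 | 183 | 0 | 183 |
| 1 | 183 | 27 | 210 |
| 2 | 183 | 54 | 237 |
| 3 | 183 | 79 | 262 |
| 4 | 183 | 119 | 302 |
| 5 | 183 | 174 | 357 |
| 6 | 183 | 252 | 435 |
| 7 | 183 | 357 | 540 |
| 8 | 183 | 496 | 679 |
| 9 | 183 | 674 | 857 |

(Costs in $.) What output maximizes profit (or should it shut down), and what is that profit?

Profit at each row (π = 111x − TC): x=0: -183; x=1: -99; x=2: -15; x=3: 71; x=4: 142; x=5: 198; x=6: 231; x=7: 237; x=8: 209; x=9: 142.
Profit is maximized at x = 7. AVC there is 357/7 = $51 ≤ P, so producing beats shutting down (which would give -$183).

x = 7; profit = $237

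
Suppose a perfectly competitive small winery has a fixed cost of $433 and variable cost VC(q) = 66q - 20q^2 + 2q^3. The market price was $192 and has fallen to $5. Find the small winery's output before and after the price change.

Output falls from 9 to 0 (the firm shuts down)

MC = 66 - 40q + 6q^2; the shutdown threshold is min AVC = $16 (at q = 5).
At P = $192 ≥ min AVC, set P = MC on the rising branch: q = 9.
At P = $5 < min AVC = $16, price no longer covers variable cost at any output, so the firm shuts down: q = 0.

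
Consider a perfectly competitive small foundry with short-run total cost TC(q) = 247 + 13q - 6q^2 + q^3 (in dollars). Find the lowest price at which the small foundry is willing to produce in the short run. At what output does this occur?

Short-run supply begins at min AVC. From VC = 13q - 6q^2 + q^3, AVC = 13 - 6q + q^2.
At the minimum of AVC, MC = AVC. MC = 13 - 12q + 3q^2; setting MC = AVC gives 2q^2 - 6q = 0, so q = 3. min AVC = 4.
The firm shuts down for any P below $4.

$4 per unit, at q = 3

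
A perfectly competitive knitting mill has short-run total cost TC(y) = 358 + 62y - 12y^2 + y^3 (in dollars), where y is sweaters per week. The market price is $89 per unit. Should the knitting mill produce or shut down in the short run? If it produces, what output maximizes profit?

From TC, MC = TC'(y) = 62 - 24y + 3y^2 and AVC = VC/y = 62 - 12y + y^2.
The AVC parabola has its vertex at y = 12/2 = 6, where AVC = 62 - 12·6 + 6^2 = $26.
Because $89 ≥ $26, revenue can cover variable cost; the firm operates.
Set P = MC: 89 = 62 - 24y + 3y^2 → -27 - 24y + 3y^2 = 0. The roots are y = -1 and y = 9; the profit-maximizing output is on the rising part of MC, so y* = 9.
Check: AVC at y = 9 is $35 ≤ P, so revenue covers variable cost.
Profit = P·y − TC = 89·9 − 673 = $128.

Produce at y = 9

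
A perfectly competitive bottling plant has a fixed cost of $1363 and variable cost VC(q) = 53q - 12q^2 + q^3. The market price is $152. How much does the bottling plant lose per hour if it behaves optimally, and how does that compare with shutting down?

AVC = 53 - 12q + q^2; min AVC = $17 at q = 6. Since P = $152 ≥ min AVC, the firm produces.
MC = 53 - 24q + 3q^2. Setting P = MC and taking the root on the rising branch gives q* = 11.
TR = 152·11 = 1672. TC = 1363 + 462 = 1825. Profit = 1672 − 1825 = -$153.
Shutting down would mean losing the fixed cost of $1363, so operating at a loss of $153 is better by $1210.

Profit = -$153 at q = 11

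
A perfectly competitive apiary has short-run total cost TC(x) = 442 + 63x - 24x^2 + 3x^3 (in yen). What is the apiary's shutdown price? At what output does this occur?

The firm shuts down when price falls below the minimum of average variable cost. AVC = VC/x = 63 - 24x + 3x^2.
At the minimum of AVC, MC = AVC. MC = 63 - 48x + 9x^2; setting MC = AVC gives 6x^2 - 24x = 0, so x = 4. min AVC = 15.
The firm shuts down for any P below ¥15.

¥15 per unit, at x = 4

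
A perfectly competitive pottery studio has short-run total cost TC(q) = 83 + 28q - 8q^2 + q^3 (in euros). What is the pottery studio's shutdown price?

€12 per unit

The firm shuts down when price falls below the minimum of average variable cost. AVC = VC/q = 28 - 8q + q^2.
At the minimum of AVC, MC = AVC. MC = 28 - 16q + 3q^2; setting MC = AVC gives 2q^2 - 8q = 0, so q = 4. min AVC = 12.
The firm shuts down for any P below €12.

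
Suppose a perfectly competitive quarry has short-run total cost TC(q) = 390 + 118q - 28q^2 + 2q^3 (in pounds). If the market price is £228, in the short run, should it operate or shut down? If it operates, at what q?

Variable cost is VC = 118q - 28q^2 + 2q^3, so AVC = VC/q = 118 - 28q + 2q^2 and MC = dTC/dq = 118 - 56q + 6q^2.
The AVC parabola has its vertex at q = 28/4 = 7, where AVC = 118 - 28·7 + 2·7^2 = £20.
Because £228 ≥ £20, revenue can cover variable cost; the firm operates.
Solving P = MC: -110 - 56q + 6q^2 = 0 ⇒ q = -5/3 or 11. On the upward-sloping branch, q* = 11.
Check: AVC at q = 11 is £52 ≤ P, so revenue covers variable cost.
Profit = P·q − TC = 228·11 − 962 = £1546.

Produce at q = 11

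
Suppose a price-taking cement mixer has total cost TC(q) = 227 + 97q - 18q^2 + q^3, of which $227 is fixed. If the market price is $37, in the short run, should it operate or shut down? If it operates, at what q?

From TC, MC = TC'(q) = 97 - 36q + 3q^2 and AVC = VC/q = 97 - 18q + q^2.
The AVC parabola has its vertex at q = 18/2 = 9, where AVC = 97 - 18·9 + 9^2 = $16.
Because $37 ≥ $16, revenue can cover variable cost; the firm operates.
P = MC gives 60 - 36q + 3q^2 = 0, with roots 2 and 10. Take the larger (rising MC): q* = 10.
Check: AVC at q = 10 is $17 ≤ P, so revenue covers variable cost.
Profit = P·q − TC = 37·10 − 397 = -$27, a loss, but smaller than the $227 fixed cost the firm would lose by shutting down.

Produce at q = 10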